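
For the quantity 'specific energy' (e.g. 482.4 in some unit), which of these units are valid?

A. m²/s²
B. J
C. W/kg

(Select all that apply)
A

specific energy has SI base units: m^2 / s^2

Checking each option against m^2 / s^2:
  A. m²/s²: ✓ matches
  B. J: ✗ does not match
  C. W/kg: ✗ does not match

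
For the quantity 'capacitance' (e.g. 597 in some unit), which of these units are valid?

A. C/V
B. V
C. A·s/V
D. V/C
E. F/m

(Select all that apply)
A, C

capacitance has SI base units: A^2 * s^4 / (kg * m^2)

Checking each option against A^2 * s^4 / (kg * m^2):
  A. C/V: ✓ matches
  B. V: ✗ does not match
  C. A·s/V: ✓ matches
  D. V/C: ✗ does not match
  E. F/m: ✗ does not match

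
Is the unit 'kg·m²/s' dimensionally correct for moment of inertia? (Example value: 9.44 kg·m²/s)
No

moment of inertia has SI base units: kg * m^2
kg·m²/s does NOT reduce to kg * m^2; a valid unit for moment of inertia would be e.g. kg·m².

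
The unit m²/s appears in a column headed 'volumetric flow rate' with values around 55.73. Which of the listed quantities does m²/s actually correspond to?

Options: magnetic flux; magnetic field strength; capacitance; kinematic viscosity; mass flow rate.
kinematic viscosity

volumetric flow rate should have units dimensionally equivalent to m^3 / s (e.g. m³/s).
The given unit 'm²/s' reduces to m^2 / s. Of the listed options, that is the dimensionality of kinematic viscosity.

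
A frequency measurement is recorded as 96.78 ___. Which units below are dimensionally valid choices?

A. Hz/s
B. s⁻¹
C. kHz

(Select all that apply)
B, C

frequency has SI base units: 1 / s

Checking each option against 1 / s:
  A. Hz/s: ✗ does not match
  B. s⁻¹: ✓ matches
  C. kHz: ✓ matches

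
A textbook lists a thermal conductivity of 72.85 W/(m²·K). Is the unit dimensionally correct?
No

thermal conductivity has SI base units: kg * m / (s^3 * K)
W/(m²·K) does NOT reduce to kg * m / (s^3 * K); a valid unit for thermal conductivity would be e.g. W/(m·K).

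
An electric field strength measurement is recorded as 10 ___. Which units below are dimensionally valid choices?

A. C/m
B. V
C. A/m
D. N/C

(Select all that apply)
D

electric field strength has SI base units: kg * m / (A * s^3)

Checking each option against kg * m / (A * s^3):
  A. C/m: ✗ does not match
  B. V: ✗ does not match
  C. A/m: ✗ does not match
  D. N/C: ✓ matches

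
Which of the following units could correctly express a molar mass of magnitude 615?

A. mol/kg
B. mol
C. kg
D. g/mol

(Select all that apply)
D

molar mass has SI base units: kg / mol

Checking each option against kg / mol:
  A. mol/kg: ✗ does not match
  B. mol: ✗ does not match
  C. kg: ✗ does not match
  D. g/mol: ✓ matches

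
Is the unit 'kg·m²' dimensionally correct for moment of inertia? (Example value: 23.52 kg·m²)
Yes

moment of inertia has SI base units: kg * m^2
kg·m² reduces to the same SI base units, so it is a valid unit for moment of inertia.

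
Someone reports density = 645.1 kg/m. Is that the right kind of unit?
No

density has SI base units: kg / m^3
kg/m does NOT reduce to kg / m^3; a valid unit for density would be e.g. kg/m³.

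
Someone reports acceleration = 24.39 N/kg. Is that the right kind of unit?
Yes

acceleration has SI base units: m / s^2
N/kg reduces to the same SI base units, so it is a valid unit for acceleration.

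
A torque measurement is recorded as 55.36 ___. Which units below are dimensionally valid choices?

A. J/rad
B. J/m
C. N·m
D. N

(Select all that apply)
A, C

torque has SI base units: kg * m^2 / s^2

Checking each option against kg * m^2 / s^2:
  A. J/rad: ✓ matches
  B. J/m: ✗ does not match
  C. N·m: ✓ matches
  D. N: ✗ does not match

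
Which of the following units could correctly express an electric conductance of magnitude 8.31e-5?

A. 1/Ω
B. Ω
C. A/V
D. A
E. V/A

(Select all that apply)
A, C

electric conductance has SI base units: A^2 * s^3 / (kg * m^2)

Checking each option against A^2 * s^3 / (kg * m^2):
  A. 1/Ω: ✓ matches
  B. Ω: ✗ does not match
  C. A/V: ✓ matches
  D. A: ✗ does not match
  E. V/A: ✗ does not match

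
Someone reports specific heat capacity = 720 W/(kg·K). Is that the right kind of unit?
No

specific heat capacity has SI base units: m^2 / (s^2 * K)
W/(kg·K) does NOT reduce to m^2 / (s^2 * K); a valid unit for specific heat capacity would be e.g. J/(kg·K).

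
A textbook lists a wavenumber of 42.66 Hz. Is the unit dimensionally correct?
No

wavenumber has SI base units: 1 / m
Hz does NOT reduce to 1 / m; a valid unit for wavenumber would be e.g. 1/m.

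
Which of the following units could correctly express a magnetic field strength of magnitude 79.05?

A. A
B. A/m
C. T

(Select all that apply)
B

magnetic field strength has SI base units: A / m

Checking each option against A / m:
  A. A: ✗ does not match
  B. A/m: ✓ matches
  C. T: ✗ does not match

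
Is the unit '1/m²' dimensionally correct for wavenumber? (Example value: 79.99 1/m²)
No

wavenumber has SI base units: 1 / m
1/m² does NOT reduce to 1 / m; a valid unit for wavenumber would be e.g. 1/m.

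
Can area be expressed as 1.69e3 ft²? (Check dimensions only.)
Yes

area has SI base units: m^2
ft² reduces to the same SI base units, so it is a valid unit for area.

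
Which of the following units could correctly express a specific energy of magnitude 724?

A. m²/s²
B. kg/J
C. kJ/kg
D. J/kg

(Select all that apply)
A, C, D

specific energy has SI base units: m^2 / s^2

Checking each option against m^2 / s^2:
  A. m²/s²: ✓ matches
  B. kg/J: ✗ does not match
  C. kJ/kg: ✓ matches
  D. J/kg: ✓ matches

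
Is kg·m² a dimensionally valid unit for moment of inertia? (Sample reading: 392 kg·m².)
Yes

moment of inertia has SI base units: kg * m^2
kg·m² reduces to the same SI base units, so it is a valid unit for moment of inertia.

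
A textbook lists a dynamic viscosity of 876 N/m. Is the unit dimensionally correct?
No

dynamic viscosity has SI base units: kg / (m * s)
N/m does NOT reduce to kg / (m * s); a valid unit for dynamic viscosity would be e.g. Pa·s.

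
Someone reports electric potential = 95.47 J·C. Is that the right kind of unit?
No

electric potential has SI base units: kg * m^2 / (A * s^3)
J·C does NOT reduce to kg * m^2 / (A * s^3); a valid unit for electric potential would be e.g. V.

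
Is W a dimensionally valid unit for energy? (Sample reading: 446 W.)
No

energy has SI base units: kg * m^2 / s^2
W does NOT reduce to kg * m^2 / s^2; a valid unit for energy would be e.g. J.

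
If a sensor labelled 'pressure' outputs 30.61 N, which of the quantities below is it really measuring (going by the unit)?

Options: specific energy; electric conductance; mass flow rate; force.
force

pressure should have units dimensionally equivalent to kg / (m * s^2) (e.g. Pa).
The given unit 'N' reduces to kg * m / s^2. Of the listed options, that is the dimensionality of force.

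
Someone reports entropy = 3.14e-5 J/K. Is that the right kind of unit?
Yes

entropy has SI base units: kg * m^2 / (s^2 * K)
J/K reduces to the same SI base units, so it is a valid unit for entropy.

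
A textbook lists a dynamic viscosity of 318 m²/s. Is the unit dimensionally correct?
No

dynamic viscosity has SI base units: kg / (m * s)
m²/s does NOT reduce to kg / (m * s); a valid unit for dynamic viscosity would be e.g. Pa·s.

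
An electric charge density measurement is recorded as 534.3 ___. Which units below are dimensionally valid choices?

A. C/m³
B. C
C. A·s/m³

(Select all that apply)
A, C

electric charge density has SI base units: A * s / m^3

Checking each option against A * s / m^3:
  A. C/m³: ✓ matches
  B. C: ✗ does not match
  C. A·s/m³: ✓ matches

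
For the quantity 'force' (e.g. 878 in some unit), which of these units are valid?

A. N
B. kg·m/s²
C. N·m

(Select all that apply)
A, B

force has SI base units: kg * m / s^2

Checking each option against kg * m / s^2:
  A. N: ✓ matches
  B. kg·m/s²: ✓ matches
  C. N·m: ✗ does not match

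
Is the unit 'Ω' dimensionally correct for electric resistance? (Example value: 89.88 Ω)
Yes

electric resistance has SI base units: kg * m^2 / (A^2 * s^3)
Ω reduces to the same SI base units, so it is a valid unit for electric resistance.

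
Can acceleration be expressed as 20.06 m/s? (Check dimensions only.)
No

acceleration has SI base units: m / s^2
m/s does NOT reduce to m / s^2; a valid unit for acceleration would be e.g. m/s².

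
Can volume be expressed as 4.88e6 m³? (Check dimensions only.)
Yes

volume has SI base units: m^3
m³ reduces to the same SI base units, so it is a valid unit for volume.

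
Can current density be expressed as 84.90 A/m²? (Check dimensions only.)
Yes

current density has SI base units: A / m^2
A/m² reduces to the same SI base units, so it is a valid unit for current density.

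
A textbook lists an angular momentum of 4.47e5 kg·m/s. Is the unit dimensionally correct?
No

angular momentum has SI base units: kg * m^2 / s
kg·m/s does NOT reduce to kg * m^2 / s; a valid unit for angular momentum would be e.g. kg·m²/s.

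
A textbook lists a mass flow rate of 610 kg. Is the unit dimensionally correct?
No

mass flow rate has SI base units: kg / s
kg does NOT reduce to kg / s; a valid unit for mass flow rate would be e.g. kg/s.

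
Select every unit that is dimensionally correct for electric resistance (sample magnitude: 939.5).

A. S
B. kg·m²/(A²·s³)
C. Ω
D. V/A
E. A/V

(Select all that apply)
B, C, D

electric resistance has SI base units: kg * m^2 / (A^2 * s^3)

Checking each option against kg * m^2 / (A^2 * s^3):
  A. S: ✗ does not match
  B. kg·m²/(A²·s³): ✓ matches
  C. Ω: ✓ matches
  D. V/A: ✓ matches
  E. A/V: ✗ does not match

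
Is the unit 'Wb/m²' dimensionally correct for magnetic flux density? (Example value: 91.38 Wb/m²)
Yes

magnetic flux density has SI base units: kg / (A * s^2)
Wb/m² reduces to the same SI base units, so it is a valid unit for magnetic flux density.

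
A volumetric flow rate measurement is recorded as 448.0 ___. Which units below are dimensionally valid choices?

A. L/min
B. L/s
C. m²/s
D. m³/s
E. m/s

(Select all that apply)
A, B, D

volumetric flow rate has SI base units: m^3 / s

Checking each option against m^3 / s:
  A. L/min: ✓ matches
  B. L/s: ✓ matches
  C. m²/s: ✗ does not match
  D. m³/s: ✓ matches
  E. m/s: ✗ does not match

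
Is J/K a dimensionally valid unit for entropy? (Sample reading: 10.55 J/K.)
Yes

entropy has SI base units: kg * m^2 / (s^2 * K)
J/K reduces to the same SI base units, so it is a valid unit for entropy.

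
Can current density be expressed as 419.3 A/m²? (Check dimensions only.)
Yes

current density has SI base units: A / m^2
A/m² reduces to the same SI base units, so it is a valid unit for current density.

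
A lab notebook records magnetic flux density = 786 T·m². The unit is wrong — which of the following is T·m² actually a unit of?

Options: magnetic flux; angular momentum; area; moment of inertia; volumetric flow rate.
magnetic flux

magnetic flux density should have units dimensionally equivalent to kg / (A * s^2) (e.g. T).
The given unit 'T·m²' reduces to kg * m^2 / (A * s^2). Of the listed options, that is the dimensionality of magnetic flux.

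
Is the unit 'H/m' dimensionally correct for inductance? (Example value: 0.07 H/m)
No

inductance has SI base units: kg * m^2 / (A^2 * s^2)
H/m does NOT reduce to kg * m^2 / (A^2 * s^2); a valid unit for inductance would be e.g. H.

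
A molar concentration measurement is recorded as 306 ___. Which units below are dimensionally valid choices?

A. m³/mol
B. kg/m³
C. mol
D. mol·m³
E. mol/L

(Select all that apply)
E

molar concentration has SI base units: mol / m^3

Checking each option against mol / m^3:
  A. m³/mol: ✗ does not match
  B. kg/m³: ✗ does not match
  C. mol: ✗ does not match
  D. mol·m³: ✗ does not match
  E. mol/L: ✓ matches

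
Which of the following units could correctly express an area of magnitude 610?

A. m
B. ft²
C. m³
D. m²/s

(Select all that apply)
B

area has SI base units: m^2

Checking each option against m^2:
  A. m: ✗ does not match
  B. ft²: ✓ matches
  C. m³: ✗ does not match
  D. m²/s: ✗ does not match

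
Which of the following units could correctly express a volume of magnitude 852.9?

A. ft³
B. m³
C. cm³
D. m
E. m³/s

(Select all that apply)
A, B, C

volume has SI base units: m^3

Checking each option against m^3:
  A. ft³: ✓ matches
  B. m³: ✓ matches
  C. cm³: ✓ matches
  D. m: ✗ does not match
  E. m³/s: ✗ does not match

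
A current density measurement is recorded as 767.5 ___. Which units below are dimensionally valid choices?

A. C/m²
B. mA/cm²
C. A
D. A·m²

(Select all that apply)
B

current density has SI base units: A / m^2

Checking each option against A / m^2:
  A. C/m²: ✗ does not match
  B. mA/cm²: ✓ matches
  C. A: ✗ does not match
  D. A·m²: ✗ does not match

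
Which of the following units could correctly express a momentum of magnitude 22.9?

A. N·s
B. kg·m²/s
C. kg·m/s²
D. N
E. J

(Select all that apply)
A

momentum has SI base units: kg * m / s

Checking each option against kg * m / s:
  A. N·s: ✓ matches
  B. kg·m²/s: ✗ does not match
  C. kg·m/s²: ✗ does not match
  D. N: ✗ does not match
  E. J: ✗ does not match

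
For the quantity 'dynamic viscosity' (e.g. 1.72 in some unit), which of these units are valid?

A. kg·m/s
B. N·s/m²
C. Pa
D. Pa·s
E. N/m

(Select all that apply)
B, D

dynamic viscosity has SI base units: kg / (m * s)

Checking each option against kg / (m * s):
  A. kg·m/s: ✗ does not match
  B. N·s/m²: ✓ matches
  C. Pa: ✗ does not match
  D. Pa·s: ✓ matches
  E. N/m: ✗ does not match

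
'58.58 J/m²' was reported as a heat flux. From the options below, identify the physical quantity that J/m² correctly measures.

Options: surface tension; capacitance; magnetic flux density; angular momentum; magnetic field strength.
surface tension

heat flux should have units dimensionally equivalent to kg / s^3 (e.g. W/m²).
The given unit 'J/m²' reduces to kg / s^2. Of the listed options, that is the dimensionality of surface tension.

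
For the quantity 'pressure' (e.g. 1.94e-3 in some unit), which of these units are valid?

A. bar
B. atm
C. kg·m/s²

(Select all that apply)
A, B

pressure has SI base units: kg / (m * s^2)

Checking each option against kg / (m * s^2):
  A. bar: ✓ matches
  B. atm: ✓ matches
  C. kg·m/s²: ✗ does not match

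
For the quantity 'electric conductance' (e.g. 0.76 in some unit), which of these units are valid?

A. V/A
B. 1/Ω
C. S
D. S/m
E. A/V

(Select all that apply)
B, C, E

electric conductance has SI base units: A^2 * s^3 / (kg * m^2)

Checking each option against A^2 * s^3 / (kg * m^2):
  A. V/A: ✗ does not match
  B. 1/Ω: ✓ matches
  C. S: ✓ matches
  D. S/m: ✗ does not match
  E. A/V: ✓ matches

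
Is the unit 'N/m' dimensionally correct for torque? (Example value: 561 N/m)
No

torque has SI base units: kg * m^2 / s^2
N/m does NOT reduce to kg * m^2 / s^2; a valid unit for torque would be e.g. N·m.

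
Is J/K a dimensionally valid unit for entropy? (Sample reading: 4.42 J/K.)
Yes

entropy has SI base units: kg * m^2 / (s^2 * K)
J/K reduces to the same SI base units, so it is a valid unit for entropy.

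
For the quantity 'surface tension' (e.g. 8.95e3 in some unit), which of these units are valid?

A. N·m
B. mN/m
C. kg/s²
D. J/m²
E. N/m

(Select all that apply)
B, C, D, E

surface tension has SI base units: kg / s^2

Checking each option against kg / s^2:
  A. N·m: ✗ does not match
  B. mN/m: ✓ matches
  C. kg/s²: ✓ matches
  D. J/m²: ✓ matches
  E. N/m: ✓ matches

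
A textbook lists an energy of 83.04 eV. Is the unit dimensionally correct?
Yes

energy has SI base units: kg * m^2 / s^2
eV reduces to the same SI base units, so it is a valid unit for energy.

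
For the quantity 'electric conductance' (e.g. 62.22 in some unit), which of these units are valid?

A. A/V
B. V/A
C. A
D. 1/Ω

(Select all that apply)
A, D

electric conductance has SI base units: A^2 * s^3 / (kg * m^2)

Checking each option against A^2 * s^3 / (kg * m^2):
  A. A/V: ✓ matches
  B. V/A: ✗ does not match
  C. A: ✗ does not match
  D. 1/Ω: ✓ matches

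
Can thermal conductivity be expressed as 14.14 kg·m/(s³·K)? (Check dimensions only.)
Yes

thermal conductivity has SI base units: kg * m / (s^3 * K)
kg·m/(s³·K) reduces to the same SI base units, so it is a valid unit for thermal conductivity.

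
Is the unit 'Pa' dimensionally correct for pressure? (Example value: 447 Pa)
Yes

pressure has SI base units: kg / (m * s^2)
Pa reduces to the same SI base units, so it is a valid unit for pressure.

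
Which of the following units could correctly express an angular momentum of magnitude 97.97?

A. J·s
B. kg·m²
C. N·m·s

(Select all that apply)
A, C

angular momentum has SI base units: kg * m^2 / s

Checking each option against kg * m^2 / s:
  A. J·s: ✓ matches
  B. kg·m²: ✗ does not match
  C. N·m·s: ✓ matches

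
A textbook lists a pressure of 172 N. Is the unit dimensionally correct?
No

pressure has SI base units: kg / (m * s^2)
N does NOT reduce to kg / (m * s^2); a valid unit for pressure would be e.g. Pa.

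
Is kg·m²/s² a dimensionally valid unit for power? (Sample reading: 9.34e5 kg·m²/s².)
No

power has SI base units: kg * m^2 / s^3
kg·m²/s² does NOT reduce to kg * m^2 / s^3; a valid unit for power would be e.g. W.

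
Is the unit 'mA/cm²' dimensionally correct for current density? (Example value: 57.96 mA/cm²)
Yes

current density has SI base units: A / m^2
mA/cm² reduces to the same SI base units, so it is a valid unit for current density.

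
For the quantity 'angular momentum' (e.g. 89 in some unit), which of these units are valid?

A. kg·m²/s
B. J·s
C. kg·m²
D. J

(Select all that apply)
A, B

angular momentum has SI base units: kg * m^2 / s

Checking each option against kg * m^2 / s:
  A. kg·m²/s: ✓ matches
  B. J·s: ✓ matches
  C. kg·m²: ✗ does not match
  D. J: ✗ does not match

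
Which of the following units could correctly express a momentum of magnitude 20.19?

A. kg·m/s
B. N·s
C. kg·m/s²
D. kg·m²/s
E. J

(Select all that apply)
A, B

momentum has SI base units: kg * m / s

Checking each option against kg * m / s:
  A. kg·m/s: ✓ matches
  B. N·s: ✓ matches
  C. kg·m/s²: ✗ does not match
  D. kg·m²/s: ✗ does not match
  E. J: ✗ does not match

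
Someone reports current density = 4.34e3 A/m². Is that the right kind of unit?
Yes

current density has SI base units: A / m^2
A/m² reduces to the same SI base units, so it is a valid unit for current density.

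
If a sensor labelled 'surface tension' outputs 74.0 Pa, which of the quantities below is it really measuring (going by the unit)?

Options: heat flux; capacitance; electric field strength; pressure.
pressure

surface tension should have units dimensionally equivalent to kg / s^2 (e.g. N/m).
The given unit 'Pa' reduces to kg / (m * s^2). Of the listed options, that is the dimensionality of pressure.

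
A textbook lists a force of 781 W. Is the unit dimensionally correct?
No

force has SI base units: kg * m / s^2
W does NOT reduce to kg * m / s^2; a valid unit for force would be e.g. N.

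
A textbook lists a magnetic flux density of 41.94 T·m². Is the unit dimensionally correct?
No

magnetic flux density has SI base units: kg / (A * s^2)
T·m² does NOT reduce to kg / (A * s^2); a valid unit for magnetic flux density would be e.g. T.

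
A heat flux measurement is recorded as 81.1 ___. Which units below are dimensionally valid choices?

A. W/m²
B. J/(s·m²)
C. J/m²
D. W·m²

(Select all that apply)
A, B

heat flux has SI base units: kg / s^3

Checking each option against kg / s^3:
  A. W/m²: ✓ matches
  B. J/(s·m²): ✓ matches
  C. J/m²: ✗ does not match
  D. W·m²: ✗ does not match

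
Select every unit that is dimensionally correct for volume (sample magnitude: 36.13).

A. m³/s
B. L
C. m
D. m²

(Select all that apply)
B

volume has SI base units: m^3

Checking each option against m^3:
  A. m³/s: ✗ does not match
  B. L: ✓ matches
  C. m: ✗ does not match
  D. m²: ✗ does not match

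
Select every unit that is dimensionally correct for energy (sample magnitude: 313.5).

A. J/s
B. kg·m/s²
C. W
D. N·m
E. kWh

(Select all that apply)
D, E

energy has SI base units: kg * m^2 / s^2

Checking each option against kg * m^2 / s^2:
  A. J/s: ✗ does not match
  B. kg·m/s²: ✗ does not match
  C. W: ✗ does not match
  D. N·m: ✓ matches
  E. kWh: ✓ matches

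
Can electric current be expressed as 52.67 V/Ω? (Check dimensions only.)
Yes

electric current has SI base units: A
V/Ω reduces to the same SI base units, so it is a valid unit for electric current.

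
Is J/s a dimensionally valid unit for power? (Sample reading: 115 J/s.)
Yes

power has SI base units: kg * m^2 / s^3
J/s reduces to the same SI base units, so it is a valid unit for power.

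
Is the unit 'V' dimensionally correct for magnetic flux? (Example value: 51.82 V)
No

magnetic flux has SI base units: kg * m^2 / (A * s^2)
V does NOT reduce to kg * m^2 / (A * s^2); a valid unit for magnetic flux would be e.g. Wb.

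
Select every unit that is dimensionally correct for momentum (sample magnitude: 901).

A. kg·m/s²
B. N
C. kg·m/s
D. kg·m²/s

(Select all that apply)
C

momentum has SI base units: kg * m / s

Checking each option against kg * m / s:
  A. kg·m/s²: ✗ does not match
  B. N: ✗ does not match
  C. kg·m/s: ✓ matches
  D. kg·m²/s: ✗ does not match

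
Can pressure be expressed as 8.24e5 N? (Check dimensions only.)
No

pressure has SI base units: kg / (m * s^2)
N does NOT reduce to kg / (m * s^2); a valid unit for pressure would be e.g. Pa.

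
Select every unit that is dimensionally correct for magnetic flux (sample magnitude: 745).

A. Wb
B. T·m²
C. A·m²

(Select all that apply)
A, B

magnetic flux has SI base units: kg * m^2 / (A * s^2)

Checking each option against kg * m^2 / (A * s^2):
  A. Wb: ✓ matches
  B. T·m²: ✓ matches
  C. A·m²: ✗ does not match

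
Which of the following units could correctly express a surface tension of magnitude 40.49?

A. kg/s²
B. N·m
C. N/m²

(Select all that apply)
A

surface tension has SI base units: kg / s^2

Checking each option against kg / s^2:
  A. kg/s²: ✓ matches
  B. N·m: ✗ does not match
  C. N/m²: ✗ does not match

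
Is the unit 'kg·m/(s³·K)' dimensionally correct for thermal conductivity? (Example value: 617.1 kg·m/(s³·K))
Yes

thermal conductivity has SI base units: kg * m / (s^3 * K)
kg·m/(s³·K) reduces to the same SI base units, so it is a valid unit for thermal conductivity.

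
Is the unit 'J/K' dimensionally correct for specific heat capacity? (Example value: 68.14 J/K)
No

specific heat capacity has SI base units: m^2 / (s^2 * K)
J/K does NOT reduce to m^2 / (s^2 * K); a valid unit for specific heat capacity would be e.g. J/(kg·K).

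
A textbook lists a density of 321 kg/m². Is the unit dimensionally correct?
No

density has SI base units: kg / m^3
kg/m² does NOT reduce to kg / m^3; a valid unit for density would be e.g. kg/m³.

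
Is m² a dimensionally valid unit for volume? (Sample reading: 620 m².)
No

volume has SI base units: m^3
m² does NOT reduce to m^3; a valid unit for volume would be e.g. m³.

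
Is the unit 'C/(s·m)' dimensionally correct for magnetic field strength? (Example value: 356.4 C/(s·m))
Yes

magnetic field strength has SI base units: A / m
C/(s·m) reduces to the same SI base units, so it is a valid unit for magnetic field strength.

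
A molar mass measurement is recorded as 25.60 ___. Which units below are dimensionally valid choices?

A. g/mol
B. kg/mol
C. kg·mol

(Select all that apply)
A, B

molar mass has SI base units: kg / mol

Checking each option against kg / mol:
  A. g/mol: ✓ matches
  B. kg/mol: ✓ matches
  C. kg·mol: ✗ does not match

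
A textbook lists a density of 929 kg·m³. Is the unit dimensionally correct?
No

density has SI base units: kg / m^3
kg·m³ does NOT reduce to kg / m^3; a valid unit for density would be e.g. kg/m³.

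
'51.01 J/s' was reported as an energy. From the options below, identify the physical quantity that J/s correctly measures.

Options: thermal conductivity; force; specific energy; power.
power

energy should have units dimensionally equivalent to kg * m^2 / s^2 (e.g. J).
The given unit 'J/s' reduces to kg * m^2 / s^3. Of the listed options, that is the dimensionality of power.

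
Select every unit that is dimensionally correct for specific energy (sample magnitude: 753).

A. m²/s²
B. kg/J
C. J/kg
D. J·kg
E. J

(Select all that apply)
A, C

specific energy has SI base units: m^2 / s^2

Checking each option against m^2 / s^2:
  A. m²/s²: ✓ matches
  B. kg/J: ✗ does not match
  C. J/kg: ✓ matches
  D. J·kg: ✗ does not match
  E. J: ✗ does not match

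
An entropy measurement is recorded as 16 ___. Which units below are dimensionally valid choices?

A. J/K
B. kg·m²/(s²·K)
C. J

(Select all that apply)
A, B

entropy has SI base units: kg * m^2 / (s^2 * K)

Checking each option against kg * m^2 / (s^2 * K):
  A. J/K: ✓ matches
  B. kg·m²/(s²·K): ✓ matches
  C. J: ✗ does not match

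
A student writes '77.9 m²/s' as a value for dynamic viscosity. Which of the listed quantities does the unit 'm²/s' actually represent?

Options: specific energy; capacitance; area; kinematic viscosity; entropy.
kinematic viscosity

dynamic viscosity should have units dimensionally equivalent to kg / (m * s) (e.g. Pa·s).
The given unit 'm²/s' reduces to m^2 / s. Of the listed options, that is the dimensionality of kinematic viscosity.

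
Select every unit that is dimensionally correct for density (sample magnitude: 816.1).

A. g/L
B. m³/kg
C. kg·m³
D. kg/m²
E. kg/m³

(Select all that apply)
A, E

density has SI base units: kg / m^3

Checking each option against kg / m^3:
  A. g/L: ✓ matches
  B. m³/kg: ✗ does not match
  C. kg·m³: ✗ does not match
  D. kg/m²: ✗ does not match
  E. kg/m³: ✓ matches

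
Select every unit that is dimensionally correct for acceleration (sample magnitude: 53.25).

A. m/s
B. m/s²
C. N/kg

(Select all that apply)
B, C

acceleration has SI base units: m / s^2

Checking each option against m / s^2:
  A. m/s: ✗ does not match
  B. m/s²: ✓ matches
  C. N/kg: ✓ matches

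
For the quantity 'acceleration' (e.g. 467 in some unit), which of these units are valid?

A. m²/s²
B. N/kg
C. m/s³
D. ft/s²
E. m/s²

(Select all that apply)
B, D, E

acceleration has SI base units: m / s^2

Checking each option against m / s^2:
  A. m²/s²: ✗ does not match
  B. N/kg: ✓ matches
  C. m/s³: ✗ does not match
  D. ft/s²: ✓ matches
  E. m/s²: ✓ matches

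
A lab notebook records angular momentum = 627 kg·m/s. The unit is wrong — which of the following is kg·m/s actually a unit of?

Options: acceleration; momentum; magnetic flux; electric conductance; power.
momentum

angular momentum should have units dimensionally equivalent to kg * m^2 / s (e.g. kg·m²/s).
The given unit 'kg·m/s' reduces to kg * m / s. Of the listed options, that is the dimensionality of momentum.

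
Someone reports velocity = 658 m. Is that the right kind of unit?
No

velocity has SI base units: m / s
m does NOT reduce to m / s; a valid unit for velocity would be e.g. m/s.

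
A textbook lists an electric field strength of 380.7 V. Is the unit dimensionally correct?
No

electric field strength has SI base units: kg * m / (A * s^3)
V does NOT reduce to kg * m / (A * s^3); a valid unit for electric field strength would be e.g. V/m.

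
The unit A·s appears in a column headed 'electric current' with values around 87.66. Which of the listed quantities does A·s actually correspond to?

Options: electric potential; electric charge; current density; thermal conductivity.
electric charge

electric current should have units dimensionally equivalent to A (e.g. A).
The given unit 'A·s' reduces to A * s. Of the listed options, that is the dimensionality of electric charge.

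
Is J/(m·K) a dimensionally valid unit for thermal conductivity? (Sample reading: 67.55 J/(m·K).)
No

thermal conductivity has SI base units: kg * m / (s^3 * K)
J/(m·K) does NOT reduce to kg * m / (s^3 * K); a valid unit for thermal conductivity would be e.g. W/(m·K).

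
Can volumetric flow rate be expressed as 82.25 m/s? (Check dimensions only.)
No

volumetric flow rate has SI base units: m^3 / s
m/s does NOT reduce to m^3 / s; a valid unit for volumetric flow rate would be e.g. m³/s.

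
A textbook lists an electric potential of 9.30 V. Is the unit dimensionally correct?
Yes

electric potential has SI base units: kg * m^2 / (A * s^3)
V reduces to the same SI base units, so it is a valid unit for electric potential.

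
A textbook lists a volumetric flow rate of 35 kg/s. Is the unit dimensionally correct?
No

volumetric flow rate has SI base units: m^3 / s
kg/s does NOT reduce to m^3 / s; a valid unit for volumetric flow rate would be e.g. m³/s.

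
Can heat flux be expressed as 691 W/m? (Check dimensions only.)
No

heat flux has SI base units: kg / s^3
W/m does NOT reduce to kg / s^3; a valid unit for heat flux would be e.g. W/m².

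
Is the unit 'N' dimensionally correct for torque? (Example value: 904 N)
No

torque has SI base units: kg * m^2 / s^2
N does NOT reduce to kg * m^2 / s^2; a valid unit for torque would be e.g. N·m.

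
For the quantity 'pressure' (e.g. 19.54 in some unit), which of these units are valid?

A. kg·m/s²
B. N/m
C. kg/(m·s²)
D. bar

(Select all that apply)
C, D

pressure has SI base units: kg / (m * s^2)

Checking each option against kg / (m * s^2):
  A. kg·m/s²: ✗ does not match
  B. N/m: ✗ does not match
  C. kg/(m·s²): ✓ matches
  D. bar: ✓ matches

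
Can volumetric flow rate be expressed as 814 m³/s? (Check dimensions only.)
Yes

volumetric flow rate has SI base units: m^3 / s
m³/s reduces to the same SI base units, so it is a valid unit for volumetric flow rate.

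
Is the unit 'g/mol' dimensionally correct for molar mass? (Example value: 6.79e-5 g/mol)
Yes

molar mass has SI base units: kg / mol
g/mol reduces to the same SI base units, so it is a valid unit for molar mass.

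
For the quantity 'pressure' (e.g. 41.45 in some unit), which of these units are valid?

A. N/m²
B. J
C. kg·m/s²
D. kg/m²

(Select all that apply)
A

pressure has SI base units: kg / (m * s^2)

Checking each option against kg / (m * s^2):
  A. N/m²: ✓ matches
  B. J: ✗ does not match
  C. kg·m/s²: ✗ does not match
  D. kg/m²: ✗ does not match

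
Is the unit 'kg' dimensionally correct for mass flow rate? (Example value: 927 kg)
No

mass flow rate has SI base units: kg / s
kg does NOT reduce to kg / s; a valid unit for mass flow rate would be e.g. kg/s.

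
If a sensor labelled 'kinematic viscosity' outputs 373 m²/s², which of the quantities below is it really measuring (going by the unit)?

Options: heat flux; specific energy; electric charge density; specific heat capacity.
specific energy

kinematic viscosity should have units dimensionally equivalent to m^2 / s (e.g. m²/s).
The given unit 'm²/s²' reduces to m^2 / s^2. Of the listed options, that is the dimensionality of specific energy.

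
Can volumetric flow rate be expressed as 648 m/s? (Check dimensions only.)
No

volumetric flow rate has SI base units: m^3 / s
m/s does NOT reduce to m^3 / s; a valid unit for volumetric flow rate would be e.g. m³/s.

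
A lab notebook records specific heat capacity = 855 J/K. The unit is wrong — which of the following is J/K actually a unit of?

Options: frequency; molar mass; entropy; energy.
entropy

specific heat capacity should have units dimensionally equivalent to m^2 / (s^2 * K) (e.g. J/(kg·K)).
The given unit 'J/K' reduces to kg * m^2 / (s^2 * K). Of the listed options, that is the dimensionality of entropy.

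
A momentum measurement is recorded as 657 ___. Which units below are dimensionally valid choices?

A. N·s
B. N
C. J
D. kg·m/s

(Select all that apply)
A, D

momentum has SI base units: kg * m / s

Checking each option against kg * m / s:
  A. N·s: ✓ matches
  B. N: ✗ does not match
  C. J: ✗ does not match
  D. kg·m/s: ✓ matches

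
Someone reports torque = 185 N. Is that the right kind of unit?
No

torque has SI base units: kg * m^2 / s^2
N does NOT reduce to kg * m^2 / s^2; a valid unit for torque would be e.g. N·m.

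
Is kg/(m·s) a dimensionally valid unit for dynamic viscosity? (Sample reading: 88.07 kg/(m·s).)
Yes

dynamic viscosity has SI base units: kg / (m * s)
kg/(m·s) reduces to the same SI base units, so it is a valid unit for dynamic viscosity.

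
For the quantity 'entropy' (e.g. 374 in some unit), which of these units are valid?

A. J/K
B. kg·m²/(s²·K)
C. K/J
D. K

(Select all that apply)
A, B

entropy has SI base units: kg * m^2 / (s^2 * K)

Checking each option against kg * m^2 / (s^2 * K):
  A. J/K: ✓ matches
  B. kg·m²/(s²·K): ✓ matches
  C. K/J: ✗ does not match
  D. K: ✗ does not match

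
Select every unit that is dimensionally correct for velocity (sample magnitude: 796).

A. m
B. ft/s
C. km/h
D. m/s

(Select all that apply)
B, C, D

velocity has SI base units: m / s

Checking each option against m / s:
  A. m: ✗ does not match
  B. ft/s: ✓ matches
  C. km/h: ✓ matches
  D. m/s: ✓ matches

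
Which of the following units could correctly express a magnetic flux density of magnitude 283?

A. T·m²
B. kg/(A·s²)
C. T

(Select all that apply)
B, C

magnetic flux density has SI base units: kg / (A * s^2)

Checking each option against kg / (A * s^2):
  A. T·m²: ✗ does not match
  B. kg/(A·s²): ✓ matches
  C. T: ✓ matches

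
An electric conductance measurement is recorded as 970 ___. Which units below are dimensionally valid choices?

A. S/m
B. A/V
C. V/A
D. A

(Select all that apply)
B

electric conductance has SI base units: A^2 * s^3 / (kg * m^2)

Checking each option against A^2 * s^3 / (kg * m^2):
  A. S/m: ✗ does not match
  B. A/V: ✓ matches
  C. V/A: ✗ does not match
  D. A: ✗ does not match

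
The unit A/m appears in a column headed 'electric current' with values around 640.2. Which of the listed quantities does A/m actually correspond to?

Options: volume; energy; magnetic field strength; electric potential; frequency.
magnetic field strength

electric current should have units dimensionally equivalent to A (e.g. A).
The given unit 'A/m' reduces to A / m. Of the listed options, that is the dimensionality of magnetic field strength.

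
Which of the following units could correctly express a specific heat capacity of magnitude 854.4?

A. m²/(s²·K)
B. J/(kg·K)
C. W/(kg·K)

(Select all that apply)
A, B

specific heat capacity has SI base units: m^2 / (s^2 * K)

Checking each option against m^2 / (s^2 * K):
  A. m²/(s²·K): ✓ matches
  B. J/(kg·K): ✓ matches
  C. W/(kg·K): ✗ does not match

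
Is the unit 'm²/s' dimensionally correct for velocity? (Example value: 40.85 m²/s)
No

velocity has SI base units: m / s
m²/s does NOT reduce to m / s; a valid unit for velocity would be e.g. m/s.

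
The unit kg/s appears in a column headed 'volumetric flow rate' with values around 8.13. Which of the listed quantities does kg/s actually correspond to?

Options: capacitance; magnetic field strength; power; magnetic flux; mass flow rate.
mass flow rate

volumetric flow rate should have units dimensionally equivalent to m^3 / s (e.g. m³/s).
The given unit 'kg/s' reduces to kg / s. Of the listed options, that is the dimensionality of mass flow rate.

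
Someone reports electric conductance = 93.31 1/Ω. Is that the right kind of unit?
Yes

electric conductance has SI base units: A^2 * s^3 / (kg * m^2)
1/Ω reduces to the same SI base units, so it is a valid unit for electric conductance.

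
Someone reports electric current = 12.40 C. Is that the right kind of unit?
No

electric current has SI base units: A
C does NOT reduce to A; a valid unit for electric current would be e.g. A.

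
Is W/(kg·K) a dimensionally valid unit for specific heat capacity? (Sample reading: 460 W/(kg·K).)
No

specific heat capacity has SI base units: m^2 / (s^2 * K)
W/(kg·K) does NOT reduce to m^2 / (s^2 * K); a valid unit for specific heat capacity would be e.g. J/(kg·K).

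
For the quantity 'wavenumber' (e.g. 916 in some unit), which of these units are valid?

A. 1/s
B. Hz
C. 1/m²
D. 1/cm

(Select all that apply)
D

wavenumber has SI base units: 1 / m

Checking each option against 1 / m:
  A. 1/s: ✗ does not match
  B. Hz: ✗ does not match
  C. 1/m²: ✗ does not match
  D. 1/cm: ✓ matches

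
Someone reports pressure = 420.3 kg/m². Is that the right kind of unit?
No

pressure has SI base units: kg / (m * s^2)
kg/m² does NOT reduce to kg / (m * s^2); a valid unit for pressure would be e.g. Pa.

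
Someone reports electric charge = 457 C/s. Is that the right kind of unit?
No

electric charge has SI base units: A * s
C/s does NOT reduce to A * s; a valid unit for electric charge would be e.g. C.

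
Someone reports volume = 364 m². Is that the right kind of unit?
No

volume has SI base units: m^3
m² does NOT reduce to m^3; a valid unit for volume would be e.g. m³.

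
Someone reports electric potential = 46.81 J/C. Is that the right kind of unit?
Yes

electric potential has SI base units: kg * m^2 / (A * s^3)
J/C reduces to the same SI base units, so it is a valid unit for electric potential.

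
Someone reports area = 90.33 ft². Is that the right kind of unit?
Yes

area has SI base units: m^2
ft² reduces to the same SI base units, so it is a valid unit for area.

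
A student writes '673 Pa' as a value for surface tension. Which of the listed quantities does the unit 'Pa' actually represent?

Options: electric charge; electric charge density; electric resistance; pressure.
pressure

surface tension should have units dimensionally equivalent to kg / s^2 (e.g. N/m).
The given unit 'Pa' reduces to kg / (m * s^2). Of the listed options, that is the dimensionality of pressure.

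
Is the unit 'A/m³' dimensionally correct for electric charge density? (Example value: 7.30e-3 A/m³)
No

electric charge density has SI base units: A * s / m^3
A/m³ does NOT reduce to A * s / m^3; a valid unit for electric charge density would be e.g. C/m³.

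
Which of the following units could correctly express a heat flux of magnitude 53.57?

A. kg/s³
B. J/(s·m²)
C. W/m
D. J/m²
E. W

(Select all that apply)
A, B

heat flux has SI base units: kg / s^3

Checking each option against kg / s^3:
  A. kg/s³: ✓ matches
  B. J/(s·m²): ✓ matches
  C. W/m: ✗ does not match
  D. J/m²: ✗ does not match
  E. W: ✗ does not match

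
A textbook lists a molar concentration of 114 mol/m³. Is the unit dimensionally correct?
Yes

molar concentration has SI base units: mol / m^3
mol/m³ reduces to the same SI base units, so it is a valid unit for molar concentration.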